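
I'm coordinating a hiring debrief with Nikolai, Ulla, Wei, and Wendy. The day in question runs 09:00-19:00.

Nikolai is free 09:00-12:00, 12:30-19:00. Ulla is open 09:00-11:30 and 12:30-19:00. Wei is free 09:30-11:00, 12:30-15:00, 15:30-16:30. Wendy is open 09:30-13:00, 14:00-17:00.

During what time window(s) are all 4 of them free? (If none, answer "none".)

09:30-11:00, 12:30-13:00, 14:00-15:00, 15:30-16:30

Nikolai ∩ Ulla: 09:00-11:30, 12:30-19:00.
Nikolai ∩ Ulla ∩ Wei: 09:30-11:00, 12:30-15:00, 15:30-16:30.
Nikolai ∩ Ulla ∩ Wei ∩ Wendy: 09:30-11:00, 12:30-13:00, 14:00-15:00, 15:30-16:30.
Those are the intersection windows.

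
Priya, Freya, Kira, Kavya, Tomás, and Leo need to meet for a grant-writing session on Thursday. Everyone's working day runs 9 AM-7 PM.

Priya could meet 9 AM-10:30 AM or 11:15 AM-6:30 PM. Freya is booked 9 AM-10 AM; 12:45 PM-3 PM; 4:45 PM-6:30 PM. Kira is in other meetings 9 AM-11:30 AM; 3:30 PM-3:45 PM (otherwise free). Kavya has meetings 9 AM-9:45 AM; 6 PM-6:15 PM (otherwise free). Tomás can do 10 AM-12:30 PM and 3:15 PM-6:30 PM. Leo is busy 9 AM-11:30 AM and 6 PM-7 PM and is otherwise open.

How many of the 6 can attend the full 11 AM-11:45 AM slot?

3

Priya free: 09:00-10:30, 11:15-18:30.
Freya free: 10:00-12:45, 15:00-16:45, 18:30-19:00 (invert busy blocks within the working day).
Kira free: 11:30-15:30, 15:45-19:00 (invert busy blocks within the working day).
Kavya free: 09:45-18:00, 18:15-19:00 (invert busy blocks within the working day).
Tomás free: 10:00-12:30, 15:15-18:30.
Leo free: 11:30-18:00 (invert busy blocks within the working day).
Freya, Kavya, and Tomás can make the full 11:00-11:45 slot — that's 3.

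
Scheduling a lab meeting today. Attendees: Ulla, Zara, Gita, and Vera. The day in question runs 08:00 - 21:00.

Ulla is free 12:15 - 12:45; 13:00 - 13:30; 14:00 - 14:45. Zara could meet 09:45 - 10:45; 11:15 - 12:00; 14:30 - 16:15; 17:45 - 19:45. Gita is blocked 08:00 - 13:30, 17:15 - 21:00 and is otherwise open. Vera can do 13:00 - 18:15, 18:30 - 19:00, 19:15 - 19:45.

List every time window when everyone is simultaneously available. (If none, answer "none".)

14:30-14:45

Ulla free: 12:15-12:45, 13:00-13:30, 14:00-14:45.
Zara free: 09:45-10:45, 11:15-12:00, 14:30-16:15, 17:45-19:45.
Gita free: 13:30-17:15 (invert busy blocks within the working day).
Vera free: 13:00-18:15, 18:30-19:00, 19:15-19:45.
Ulla ∩ Zara: 14:30-14:45.
Ulla ∩ Zara ∩ Gita: 14:30-14:45.
Ulla ∩ Zara ∩ Gita ∩ Vera: 14:30-14:45.
Those are the intersection windows.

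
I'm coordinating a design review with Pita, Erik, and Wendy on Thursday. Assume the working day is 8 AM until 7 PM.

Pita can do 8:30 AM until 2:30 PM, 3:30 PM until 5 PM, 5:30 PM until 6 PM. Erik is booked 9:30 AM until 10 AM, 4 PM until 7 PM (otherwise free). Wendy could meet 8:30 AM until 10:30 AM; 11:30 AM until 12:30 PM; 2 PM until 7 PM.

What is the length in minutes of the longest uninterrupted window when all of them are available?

60

Pita free: 08:30-14:30, 15:30-17:00, 17:30-18:00.
Erik free: 08:00-09:30, 10:00-16:00 (invert busy blocks within the working day).
Wendy free: 08:30-10:30, 11:30-12:30, 14:00-19:00.
Pita ∩ Erik: 08:30-09:30, 10:00-14:30, 15:30-16:00.
Pita ∩ Erik ∩ Wendy: 08:30-09:30, 10:00-10:30, 11:30-12:30, 14:00-14:30, 15:30-16:00.
Those are the intersection windows.
The longest is 08:30-09:30 at 60 minutes.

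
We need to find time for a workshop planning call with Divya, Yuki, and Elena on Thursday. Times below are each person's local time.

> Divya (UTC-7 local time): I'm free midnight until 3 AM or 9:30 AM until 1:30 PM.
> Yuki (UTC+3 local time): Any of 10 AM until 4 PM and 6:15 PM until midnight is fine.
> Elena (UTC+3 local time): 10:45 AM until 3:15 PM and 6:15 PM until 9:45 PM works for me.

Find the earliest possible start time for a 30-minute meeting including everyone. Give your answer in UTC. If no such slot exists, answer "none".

07:45

Divya in UTC: 07:00-10:00, 16:30-20:30 (add 7h to convert from UTC-7).
Yuki in UTC: 07:00-13:00, 15:15-21:00 (subtract 3h to convert from UTC+3).
Elena in UTC: 07:45-12:15, 15:15-18:45 (subtract 3h to convert from UTC+3).
Divya ∩ Yuki: 07:00-10:00, 16:30-20:30.
Divya ∩ Yuki ∩ Elena: 07:45-10:00, 16:30-18:45.
Those are the intersection windows.
The first common window of at least 30 minutes is 07:45-10:00, so the earliest start is 07:45.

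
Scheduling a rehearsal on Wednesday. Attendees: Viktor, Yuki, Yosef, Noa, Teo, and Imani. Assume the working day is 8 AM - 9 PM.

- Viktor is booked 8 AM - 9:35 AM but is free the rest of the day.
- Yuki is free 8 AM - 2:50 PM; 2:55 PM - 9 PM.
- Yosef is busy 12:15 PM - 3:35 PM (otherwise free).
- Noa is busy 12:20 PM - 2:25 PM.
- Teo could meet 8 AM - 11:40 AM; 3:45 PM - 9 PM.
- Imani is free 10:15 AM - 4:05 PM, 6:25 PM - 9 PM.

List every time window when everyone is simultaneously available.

10:15-11:40, 15:45-16:05, 18:25-21:00

Viktor free: 09:35-21:00 (invert busy blocks within the working day).
Yuki free: 08:00-14:50, 14:55-21:00.
Yosef free: 08:00-12:15, 15:35-21:00 (invert busy blocks within the working day).
Noa free: 08:00-12:20, 14:25-21:00 (invert busy blocks within the working day).
Teo free: 08:00-11:40, 15:45-21:00.
Imani free: 10:15-16:05, 18:25-21:00.
Viktor ∩ Yuki: 09:35-14:50, 14:55-21:00.
Viktor ∩ Yuki ∩ Yosef: 09:35-12:15, 15:35-21:00.
Viktor ∩ Yuki ∩ Yosef ∩ Noa: 09:35-12:15, 15:35-21:00.
Viktor ∩ Yuki ∩ Yosef ∩ Noa ∩ Teo: 09:35-11:40, 15:45-21:00.
Viktor ∩ Yuki ∩ Yosef ∩ Noa ∩ Teo ∩ Imani: 10:15-11:40, 15:45-16:05, 18:25-21:00.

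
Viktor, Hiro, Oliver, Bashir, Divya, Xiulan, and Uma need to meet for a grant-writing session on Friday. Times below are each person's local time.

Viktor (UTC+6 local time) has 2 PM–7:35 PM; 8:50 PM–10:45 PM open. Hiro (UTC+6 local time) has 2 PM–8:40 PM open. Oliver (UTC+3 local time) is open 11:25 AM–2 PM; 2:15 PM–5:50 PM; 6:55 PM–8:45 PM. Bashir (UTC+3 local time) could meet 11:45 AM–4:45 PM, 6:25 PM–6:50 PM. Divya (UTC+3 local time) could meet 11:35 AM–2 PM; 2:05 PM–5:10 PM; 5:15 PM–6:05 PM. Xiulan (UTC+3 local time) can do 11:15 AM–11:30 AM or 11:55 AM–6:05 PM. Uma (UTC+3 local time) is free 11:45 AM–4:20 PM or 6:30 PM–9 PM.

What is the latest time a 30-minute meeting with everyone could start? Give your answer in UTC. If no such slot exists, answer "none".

Viktor in UTC: 08:00-13:35, 14:50-16:45 (subtract 6h to convert from UTC+6).
Hiro in UTC: 08:00-14:40 (subtract 6h to convert from UTC+6).
Oliver in UTC: 08:25-11:00, 11:15-14:50, 15:55-17:45 (subtract 3h to convert from UTC+3).
Bashir in UTC: 08:45-13:45, 15:25-15:50 (subtract 3h to convert from UTC+3).
Divya in UTC: 08:35-11:00, 11:05-14:10, 14:15-15:05 (subtract 3h to convert from UTC+3).
Xiulan in UTC: 08:15-08:30, 08:55-15:05 (subtract 3h to convert from UTC+3).
Uma in UTC: 08:45-13:20, 15:30-18:00 (subtract 3h to convert from UTC+3).
Viktor ∩ Hiro: 08:00-13:35.
Viktor ∩ Hiro ∩ Oliver: 08:25-11:00, 11:15-13:35.
Viktor ∩ Hiro ∩ Oliver ∩ Bashir: 08:45-11:00, 11:15-13:35.
Viktor ∩ Hiro ∩ Oliver ∩ Bashir ∩ Divya: 08:45-11:00, 11:15-13:35.
Viktor ∩ Hiro ∩ Oliver ∩ Bashir ∩ Divya ∩ Xiulan: 08:55-11:00, 11:15-13:35.
Viktor ∩ Hiro ∩ Oliver ∩ Bashir ∩ Divya ∩ Xiulan ∩ Uma: 08:55-11:00, 11:15-13:20.
The last common window of at least 30 minutes is 11:15-13:20; a 30-minute meeting can start as late as 12:50 and still end by 13:20.

12:50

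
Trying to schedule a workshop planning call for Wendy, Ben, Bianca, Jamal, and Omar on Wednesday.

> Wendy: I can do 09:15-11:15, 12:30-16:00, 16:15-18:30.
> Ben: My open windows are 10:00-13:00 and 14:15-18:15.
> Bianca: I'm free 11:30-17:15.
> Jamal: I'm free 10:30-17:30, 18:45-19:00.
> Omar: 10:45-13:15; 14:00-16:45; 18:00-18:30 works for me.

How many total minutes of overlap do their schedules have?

Wendy ∩ Ben: 10:00-11:15, 12:30-13:00, 14:15-16:00, 16:15-18:15.
Wendy ∩ Ben ∩ Bianca: 12:30-13:00, 14:15-16:00, 16:15-17:15.
Wendy ∩ Ben ∩ Bianca ∩ Jamal: 12:30-13:00, 14:15-16:00, 16:15-17:15.
Wendy ∩ Ben ∩ Bianca ∩ Jamal ∩ Omar: 12:30-13:00, 14:15-16:00, 16:15-16:45.
Summing the common windows: 30 + 105 + 30 = 165 minutes.

165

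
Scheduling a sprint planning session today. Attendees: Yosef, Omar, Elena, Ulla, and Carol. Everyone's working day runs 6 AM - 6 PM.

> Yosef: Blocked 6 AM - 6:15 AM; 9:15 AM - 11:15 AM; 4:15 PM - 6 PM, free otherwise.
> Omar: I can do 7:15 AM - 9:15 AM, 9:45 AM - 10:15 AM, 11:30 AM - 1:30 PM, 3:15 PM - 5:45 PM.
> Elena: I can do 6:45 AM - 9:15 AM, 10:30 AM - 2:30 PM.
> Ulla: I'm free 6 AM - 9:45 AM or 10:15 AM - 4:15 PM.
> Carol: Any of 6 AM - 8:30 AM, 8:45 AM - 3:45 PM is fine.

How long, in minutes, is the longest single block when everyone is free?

Yosef free: 06:15-09:15, 11:15-16:15 (invert busy blocks within the working day).
Omar free: 07:15-09:15, 09:45-10:15, 11:30-13:30, 15:15-17:45.
Elena free: 06:45-09:15, 10:30-14:30.
Ulla free: 06:00-09:45, 10:15-16:15.
Carol free: 06:00-08:30, 08:45-15:45.
Yosef ∩ Omar: 07:15-09:15, 11:30-13:30, 15:15-16:15.
Yosef ∩ Omar ∩ Elena: 07:15-09:15, 11:30-13:30.
Yosef ∩ Omar ∩ Elena ∩ Ulla: 07:15-09:15, 11:30-13:30.
Yosef ∩ Omar ∩ Elena ∩ Ulla ∩ Carol: 07:15-08:30, 08:45-09:15, 11:30-13:30.
So the common availability across everyone is 07:15-08:30, 08:45-09:15, 11:30-13:30.
The longest is 11:30-13:30 at 120 minutes.

120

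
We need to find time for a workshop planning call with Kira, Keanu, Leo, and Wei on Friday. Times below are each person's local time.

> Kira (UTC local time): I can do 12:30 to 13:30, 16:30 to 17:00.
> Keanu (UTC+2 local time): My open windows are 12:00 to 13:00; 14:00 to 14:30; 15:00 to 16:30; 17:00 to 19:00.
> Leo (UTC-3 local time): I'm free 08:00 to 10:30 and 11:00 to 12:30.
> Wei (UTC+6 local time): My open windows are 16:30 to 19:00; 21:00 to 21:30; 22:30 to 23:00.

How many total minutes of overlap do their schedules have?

Kira in UTC: 12:30-13:30, 16:30-17:00.
Keanu in UTC: 10:00-11:00, 12:00-12:30, 13:00-14:30, 15:00-17:00 (subtract 2h to convert from UTC+2).
Leo in UTC: 11:00-13:30, 14:00-15:30 (add 3h to convert from UTC-3).
Wei in UTC: 10:30-13:00, 15:00-15:30, 16:30-17:00 (subtract 6h to convert from UTC+6).
Kira ∩ Keanu: 13:00-13:30, 16:30-17:00.
Kira ∩ Keanu ∩ Leo: 13:00-13:30.
Kira ∩ Keanu ∩ Leo ∩ Wei: ∅.
There is no time when everyone is free.
There is no common window, so the total is 0 minutes.

0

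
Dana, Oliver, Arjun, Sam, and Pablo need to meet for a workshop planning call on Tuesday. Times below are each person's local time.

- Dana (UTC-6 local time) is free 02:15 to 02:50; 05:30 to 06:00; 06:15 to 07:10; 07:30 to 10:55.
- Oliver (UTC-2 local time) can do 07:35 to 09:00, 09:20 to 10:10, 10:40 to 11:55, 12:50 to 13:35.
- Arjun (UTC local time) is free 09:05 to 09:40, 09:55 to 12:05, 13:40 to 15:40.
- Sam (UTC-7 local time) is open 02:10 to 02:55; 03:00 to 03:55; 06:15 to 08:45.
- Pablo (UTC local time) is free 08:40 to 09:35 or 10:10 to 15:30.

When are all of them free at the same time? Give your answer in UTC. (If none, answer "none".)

13:40-13:55, 14:50-15:30

Dana in UTC: 08:15-08:50, 11:30-12:00, 12:15-13:10, 13:30-16:55 (add 6h to convert from UTC-6).
Oliver in UTC: 09:35-11:00, 11:20-12:10, 12:40-13:55, 14:50-15:35 (add 2h to convert from UTC-2).
Arjun in UTC: 09:05-09:40, 09:55-12:05, 13:40-15:40.
Sam in UTC: 09:10-09:55, 10:00-10:55, 13:15-15:45 (add 7h to convert from UTC-7).
Pablo in UTC: 08:40-09:35, 10:10-15:30.
Dana ∩ Oliver: 11:30-12:00, 12:40-13:10, 13:30-13:55, 14:50-15:35.
Dana ∩ Oliver ∩ Arjun: 11:30-12:00, 13:40-13:55, 14:50-15:35.
Dana ∩ Oliver ∩ Arjun ∩ Sam: 13:40-13:55, 14:50-15:35.
Dana ∩ Oliver ∩ Arjun ∩ Sam ∩ Pablo: 13:40-13:55, 14:50-15:30.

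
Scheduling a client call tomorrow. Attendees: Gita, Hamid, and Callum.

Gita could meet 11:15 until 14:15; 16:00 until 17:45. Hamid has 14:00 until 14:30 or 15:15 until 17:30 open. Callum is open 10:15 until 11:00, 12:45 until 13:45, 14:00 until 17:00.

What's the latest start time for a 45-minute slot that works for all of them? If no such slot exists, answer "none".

Gita ∩ Hamid: 14:00-14:15, 16:00-17:30.
Gita ∩ Hamid ∩ Callum: 14:00-14:15, 16:00-17:00.
The last common window of at least 45 minutes is 16:00-17:00; a 45-minute meeting can start as late as 16:15 and still end by 17:00.

16:15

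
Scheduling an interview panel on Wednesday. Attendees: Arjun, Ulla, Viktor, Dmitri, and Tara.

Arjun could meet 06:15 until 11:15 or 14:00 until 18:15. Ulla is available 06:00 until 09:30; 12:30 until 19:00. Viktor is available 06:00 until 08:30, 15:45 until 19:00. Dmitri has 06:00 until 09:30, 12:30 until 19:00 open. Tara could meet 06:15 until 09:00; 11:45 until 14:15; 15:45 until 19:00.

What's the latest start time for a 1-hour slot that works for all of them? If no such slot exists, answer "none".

Arjun ∩ Ulla: 06:15-09:30, 14:00-18:15.
Arjun ∩ Ulla ∩ Viktor: 06:15-08:30, 15:45-18:15.
Arjun ∩ Ulla ∩ Viktor ∩ Dmitri: 06:15-08:30, 15:45-18:15.
Arjun ∩ Ulla ∩ Viktor ∩ Dmitri ∩ Tara: 06:15-08:30, 15:45-18:15.
Those are the intersection windows.
The last common window of at least 60 minutes is 15:45-18:15; a 60-minute meeting can start as late as 17:15 and still end by 18:15.

17:15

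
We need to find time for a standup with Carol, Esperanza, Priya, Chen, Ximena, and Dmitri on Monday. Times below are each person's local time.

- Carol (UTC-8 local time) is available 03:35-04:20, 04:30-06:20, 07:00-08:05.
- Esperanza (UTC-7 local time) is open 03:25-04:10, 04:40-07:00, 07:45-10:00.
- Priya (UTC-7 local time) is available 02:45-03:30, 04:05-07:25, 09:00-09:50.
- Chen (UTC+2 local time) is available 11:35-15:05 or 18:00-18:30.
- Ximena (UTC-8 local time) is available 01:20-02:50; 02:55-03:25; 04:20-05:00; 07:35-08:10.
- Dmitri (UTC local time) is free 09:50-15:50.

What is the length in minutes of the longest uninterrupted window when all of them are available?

30

Carol in UTC: 11:35-12:20, 12:30-14:20, 15:00-16:05 (add 8h to convert from UTC-8).
Esperanza in UTC: 10:25-11:10, 11:40-14:00, 14:45-17:00 (add 7h to convert from UTC-7).
Priya in UTC: 09:45-10:30, 11:05-14:25, 16:00-16:50 (add 7h to convert from UTC-7).
Chen in UTC: 09:35-13:05, 16:00-16:30 (subtract 2h to convert from UTC+2).
Ximena in UTC: 09:20-10:50, 10:55-11:25, 12:20-13:00, 15:35-16:10 (add 8h to convert from UTC-8).
Dmitri in UTC: 09:50-15:50.
Carol ∩ Esperanza: 11:40-12:20, 12:30-14:00, 15:00-16:05.
Carol ∩ Esperanza ∩ Priya: 11:40-12:20, 12:30-14:00, 16:00-16:05.
Carol ∩ Esperanza ∩ Priya ∩ Chen: 11:40-12:20, 12:30-13:05, 16:00-16:05.
Carol ∩ Esperanza ∩ Priya ∩ Chen ∩ Ximena: 12:30-13:00, 16:00-16:05.
Carol ∩ Esperanza ∩ Priya ∩ Chen ∩ Ximena ∩ Dmitri: 12:30-13:00.
The longest is 12:30-13:00 at 30 minutes.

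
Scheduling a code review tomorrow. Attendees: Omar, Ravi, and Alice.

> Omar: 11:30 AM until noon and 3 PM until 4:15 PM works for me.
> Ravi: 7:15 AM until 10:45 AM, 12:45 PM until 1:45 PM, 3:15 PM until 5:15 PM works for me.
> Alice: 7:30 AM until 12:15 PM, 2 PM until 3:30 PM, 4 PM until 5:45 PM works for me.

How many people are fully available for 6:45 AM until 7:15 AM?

0

nobody can make the full 06:45-07:15 slot — that's 0.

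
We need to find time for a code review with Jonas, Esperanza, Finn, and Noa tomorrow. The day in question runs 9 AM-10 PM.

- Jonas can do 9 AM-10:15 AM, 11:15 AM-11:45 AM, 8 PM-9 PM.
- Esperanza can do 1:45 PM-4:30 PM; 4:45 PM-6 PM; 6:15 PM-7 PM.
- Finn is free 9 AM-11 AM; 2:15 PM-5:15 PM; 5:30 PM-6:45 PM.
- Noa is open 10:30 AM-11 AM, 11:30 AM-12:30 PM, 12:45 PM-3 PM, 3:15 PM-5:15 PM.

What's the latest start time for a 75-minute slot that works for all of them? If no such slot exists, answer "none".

none

Jonas ∩ Esperanza: ∅.
Jonas ∩ Esperanza ∩ Finn: ∅.
Jonas ∩ Esperanza ∩ Finn ∩ Noa: ∅.
There is no time when everyone is free.
No common window is at least 75 minutes long.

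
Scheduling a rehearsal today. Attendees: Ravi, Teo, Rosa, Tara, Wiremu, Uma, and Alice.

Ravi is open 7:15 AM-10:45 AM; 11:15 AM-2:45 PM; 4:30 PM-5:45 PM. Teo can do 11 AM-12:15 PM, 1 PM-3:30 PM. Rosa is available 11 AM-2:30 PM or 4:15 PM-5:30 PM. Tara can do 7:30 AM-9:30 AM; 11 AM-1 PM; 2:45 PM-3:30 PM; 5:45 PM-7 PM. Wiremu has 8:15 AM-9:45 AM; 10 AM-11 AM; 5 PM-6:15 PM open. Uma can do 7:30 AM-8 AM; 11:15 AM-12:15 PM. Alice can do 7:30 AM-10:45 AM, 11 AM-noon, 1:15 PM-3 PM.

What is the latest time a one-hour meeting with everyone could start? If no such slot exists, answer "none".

none

Ravi ∩ Teo: 11:15-12:15, 13:00-14:45.
Ravi ∩ Teo ∩ Rosa: 11:15-12:15, 13:00-14:30.
Ravi ∩ Teo ∩ Rosa ∩ Tara: 11:15-12:15.
Ravi ∩ Teo ∩ Rosa ∩ Tara ∩ Wiremu: ∅.
Ravi ∩ Teo ∩ Rosa ∩ Tara ∩ Wiremu ∩ Uma: ∅.
Ravi ∩ Teo ∩ Rosa ∩ Tara ∩ Wiremu ∩ Uma ∩ Alice: ∅.
There is no time when everyone is free.
No common window is at least 60 minutes long.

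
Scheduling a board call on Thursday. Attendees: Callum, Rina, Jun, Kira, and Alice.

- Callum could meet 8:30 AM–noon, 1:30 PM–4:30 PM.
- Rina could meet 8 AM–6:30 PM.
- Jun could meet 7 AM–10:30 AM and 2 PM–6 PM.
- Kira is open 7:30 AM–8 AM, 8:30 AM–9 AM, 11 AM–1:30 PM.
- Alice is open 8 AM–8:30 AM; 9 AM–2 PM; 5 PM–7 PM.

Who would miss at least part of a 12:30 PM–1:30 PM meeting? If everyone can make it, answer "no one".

Callum, Jun

Callum: not fully free for 12:30-13:30. Rina: free for 12:30-13:30. Jun: not fully free for 12:30-13:30. Kira: free for 12:30-13:30. Alice: free for 12:30-13:30.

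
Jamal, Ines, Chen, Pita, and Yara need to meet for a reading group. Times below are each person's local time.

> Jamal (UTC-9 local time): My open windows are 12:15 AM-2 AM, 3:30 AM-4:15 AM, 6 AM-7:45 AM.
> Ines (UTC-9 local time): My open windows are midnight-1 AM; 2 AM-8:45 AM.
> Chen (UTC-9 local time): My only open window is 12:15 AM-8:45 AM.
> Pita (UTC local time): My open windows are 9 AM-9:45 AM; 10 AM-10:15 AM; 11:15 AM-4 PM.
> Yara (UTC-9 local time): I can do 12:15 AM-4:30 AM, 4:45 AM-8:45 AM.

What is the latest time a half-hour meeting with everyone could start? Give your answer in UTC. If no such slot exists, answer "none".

Jamal in UTC: 09:15-11:00, 12:30-13:15, 15:00-16:45 (add 9h to convert from UTC-9).
Ines in UTC: 09:00-10:00, 11:00-17:45 (add 9h to convert from UTC-9).
Chen in UTC: 09:15-17:45 (add 9h to convert from UTC-9).
Pita in UTC: 09:00-09:45, 10:00-10:15, 11:15-16:00.
Yara in UTC: 09:15-13:30, 13:45-17:45 (add 9h to convert from UTC-9).
Jamal ∩ Ines: 09:15-10:00, 12:30-13:15, 15:00-16:45.
Jamal ∩ Ines ∩ Chen: 09:15-10:00, 12:30-13:15, 15:00-16:45.
Jamal ∩ Ines ∩ Chen ∩ Pita: 09:15-09:45, 12:30-13:15, 15:00-16:00.
Jamal ∩ Ines ∩ Chen ∩ Pita ∩ Yara: 09:15-09:45, 12:30-13:15, 15:00-16:00.
The last common window of at least 30 minutes is 15:00-16:00; a 30-minute meeting can start as late as 15:30 and still end by 16:00.

15:30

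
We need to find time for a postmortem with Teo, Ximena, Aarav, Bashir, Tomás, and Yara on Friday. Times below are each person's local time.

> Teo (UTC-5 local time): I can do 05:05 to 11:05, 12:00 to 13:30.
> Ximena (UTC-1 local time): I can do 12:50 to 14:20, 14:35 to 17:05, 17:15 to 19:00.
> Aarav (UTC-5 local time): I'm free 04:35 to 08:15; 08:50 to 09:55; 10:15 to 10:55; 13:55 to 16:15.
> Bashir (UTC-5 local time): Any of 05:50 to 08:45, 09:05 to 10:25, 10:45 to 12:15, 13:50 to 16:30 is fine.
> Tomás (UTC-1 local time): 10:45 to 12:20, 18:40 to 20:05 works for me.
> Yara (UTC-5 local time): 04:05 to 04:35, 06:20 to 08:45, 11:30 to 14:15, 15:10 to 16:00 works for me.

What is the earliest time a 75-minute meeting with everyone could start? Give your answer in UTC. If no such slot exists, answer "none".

none

Teo in UTC: 10:05-16:05, 17:00-18:30 (add 5h to convert from UTC-5).
Ximena in UTC: 13:50-15:20, 15:35-18:05, 18:15-20:00 (add 1h to convert from UTC-1).
Aarav in UTC: 09:35-13:15, 13:50-14:55, 15:15-15:55, 18:55-21:15 (add 5h to convert from UTC-5).
Bashir in UTC: 10:50-13:45, 14:05-15:25, 15:45-17:15, 18:50-21:30 (add 5h to convert from UTC-5).
Tomás in UTC: 11:45-13:20, 19:40-21:05 (add 1h to convert from UTC-1).
Yara in UTC: 09:05-09:35, 11:20-13:45, 16:30-19:15, 20:10-21:00 (add 5h to convert from UTC-5).
Teo ∩ Ximena: 13:50-15:20, 15:35-16:05, 17:00-18:05, 18:15-18:30.
Teo ∩ Ximena ∩ Aarav: 13:50-14:55, 15:15-15:20, 15:35-15:55.
Teo ∩ Ximena ∩ Aarav ∩ Bashir: 14:05-14:55, 15:15-15:20, 15:45-15:55.
Teo ∩ Ximena ∩ Aarav ∩ Bashir ∩ Tomás: ∅.
Teo ∩ Ximena ∩ Aarav ∩ Bashir ∩ Tomás ∩ Yara: ∅.
There is no time when everyone is free.
No common window is at least 75 minutes long.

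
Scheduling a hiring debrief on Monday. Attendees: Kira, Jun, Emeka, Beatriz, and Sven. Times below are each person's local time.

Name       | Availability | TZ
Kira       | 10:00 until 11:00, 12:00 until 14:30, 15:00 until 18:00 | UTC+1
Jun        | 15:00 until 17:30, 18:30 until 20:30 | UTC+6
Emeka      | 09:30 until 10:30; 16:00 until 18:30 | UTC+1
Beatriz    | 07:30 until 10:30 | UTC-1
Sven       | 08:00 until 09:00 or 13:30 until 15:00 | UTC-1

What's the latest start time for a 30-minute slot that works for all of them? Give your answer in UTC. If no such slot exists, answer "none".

Kira in UTC: 09:00-10:00, 11:00-13:30, 14:00-17:00 (subtract 1h to convert from UTC+1).
Jun in UTC: 09:00-11:30, 12:30-14:30 (subtract 6h to convert from UTC+6).
Emeka in UTC: 08:30-09:30, 15:00-17:30 (subtract 1h to convert from UTC+1).
Beatriz in UTC: 08:30-11:30 (add 1h to convert from UTC-1).
Sven in UTC: 09:00-10:00, 14:30-16:00 (add 1h to convert from UTC-1).
Kira ∩ Jun: 09:00-10:00, 11:00-11:30, 12:30-13:30, 14:00-14:30.
Kira ∩ Jun ∩ Emeka: 09:00-09:30.
Kira ∩ Jun ∩ Emeka ∩ Beatriz: 09:00-09:30.
Kira ∩ Jun ∩ Emeka ∩ Beatriz ∩ Sven: 09:00-09:30.
The last common window of at least 30 minutes is 09:00-09:30; a 30-minute meeting can start as late as 09:00 and still end by 09:30.

09:00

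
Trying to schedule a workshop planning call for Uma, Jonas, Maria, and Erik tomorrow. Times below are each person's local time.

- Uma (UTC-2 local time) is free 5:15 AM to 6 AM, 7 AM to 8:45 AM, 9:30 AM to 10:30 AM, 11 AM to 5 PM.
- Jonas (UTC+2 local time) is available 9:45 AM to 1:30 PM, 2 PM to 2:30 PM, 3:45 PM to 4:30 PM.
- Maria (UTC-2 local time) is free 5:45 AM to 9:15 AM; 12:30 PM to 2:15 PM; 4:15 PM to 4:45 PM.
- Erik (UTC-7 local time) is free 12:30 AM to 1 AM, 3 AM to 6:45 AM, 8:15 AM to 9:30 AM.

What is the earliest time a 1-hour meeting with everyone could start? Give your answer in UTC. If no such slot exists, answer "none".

Uma in UTC: 07:15-08:00, 09:00-10:45, 11:30-12:30, 13:00-19:00 (add 2h to convert from UTC-2).
Jonas in UTC: 07:45-11:30, 12:00-12:30, 13:45-14:30 (subtract 2h to convert from UTC+2).
Maria in UTC: 07:45-11:15, 14:30-16:15, 18:15-18:45 (add 2h to convert from UTC-2).
Erik in UTC: 07:30-08:00, 10:00-13:45, 15:15-16:30 (add 7h to convert from UTC-7).
Uma ∩ Jonas: 07:45-08:00, 09:00-10:45, 12:00-12:30, 13:45-14:30.
Uma ∩ Jonas ∩ Maria: 07:45-08:00, 09:00-10:45.
Uma ∩ Jonas ∩ Maria ∩ Erik: 07:45-08:00, 10:00-10:45.
No common window is at least 60 minutes long.

none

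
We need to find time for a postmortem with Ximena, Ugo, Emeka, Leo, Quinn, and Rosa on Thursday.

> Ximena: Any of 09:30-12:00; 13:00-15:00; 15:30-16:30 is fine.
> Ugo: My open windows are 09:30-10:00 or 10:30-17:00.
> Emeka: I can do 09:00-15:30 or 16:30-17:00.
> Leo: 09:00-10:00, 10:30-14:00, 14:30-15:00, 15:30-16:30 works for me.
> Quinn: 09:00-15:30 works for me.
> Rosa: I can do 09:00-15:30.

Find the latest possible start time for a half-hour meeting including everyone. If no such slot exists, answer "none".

14:30

Ximena ∩ Ugo: 09:30-10:00, 10:30-12:00, 13:00-15:00, 15:30-16:30.
Ximena ∩ Ugo ∩ Emeka: 09:30-10:00, 10:30-12:00, 13:00-15:00.
Ximena ∩ Ugo ∩ Emeka ∩ Leo: 09:30-10:00, 10:30-12:00, 13:00-14:00, 14:30-15:00.
Ximena ∩ Ugo ∩ Emeka ∩ Leo ∩ Quinn: 09:30-10:00, 10:30-12:00, 13:00-14:00, 14:30-15:00.
Ximena ∩ Ugo ∩ Emeka ∩ Leo ∩ Quinn ∩ Rosa: 09:30-10:00, 10:30-12:00, 13:00-14:00, 14:30-15:00.
The last common window of at least 30 minutes is 14:30-15:00; a 30-minute meeting can start as late as 14:30 and still end by 15:00.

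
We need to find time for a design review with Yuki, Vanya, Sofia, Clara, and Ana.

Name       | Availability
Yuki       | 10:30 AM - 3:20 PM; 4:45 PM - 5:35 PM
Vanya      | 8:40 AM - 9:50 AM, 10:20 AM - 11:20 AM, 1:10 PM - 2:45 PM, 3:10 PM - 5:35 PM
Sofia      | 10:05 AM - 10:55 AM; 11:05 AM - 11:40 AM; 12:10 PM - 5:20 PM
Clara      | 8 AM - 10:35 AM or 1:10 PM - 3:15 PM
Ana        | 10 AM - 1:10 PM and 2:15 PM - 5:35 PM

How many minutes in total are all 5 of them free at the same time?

40

Yuki ∩ Vanya: 10:30-11:20, 13:10-14:45, 15:10-15:20, 16:45-17:35.
Yuki ∩ Vanya ∩ Sofia: 10:30-10:55, 11:05-11:20, 13:10-14:45, 15:10-15:20, 16:45-17:20.
Yuki ∩ Vanya ∩ Sofia ∩ Clara: 10:30-10:35, 13:10-14:45, 15:10-15:15.
Yuki ∩ Vanya ∩ Sofia ∩ Clara ∩ Ana: 10:30-10:35, 14:15-14:45, 15:10-15:15.
Those are the intersection windows.
Summing the common windows: 5 + 30 + 5 = 40 minutes.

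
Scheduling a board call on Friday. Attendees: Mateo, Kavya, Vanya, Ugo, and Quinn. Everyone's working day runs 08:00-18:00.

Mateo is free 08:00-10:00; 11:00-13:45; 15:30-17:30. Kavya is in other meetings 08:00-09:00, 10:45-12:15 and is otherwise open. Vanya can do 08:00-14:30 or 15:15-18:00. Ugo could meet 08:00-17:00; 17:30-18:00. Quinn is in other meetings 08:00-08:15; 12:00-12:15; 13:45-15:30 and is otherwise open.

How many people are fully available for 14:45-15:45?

2

Mateo free: 08:00-10:00, 11:00-13:45, 15:30-17:30.
Kavya free: 09:00-10:45, 12:15-18:00 (invert busy blocks within the working day).
Vanya free: 08:00-14:30, 15:15-18:00.
Ugo free: 08:00-17:00, 17:30-18:00.
Quinn free: 08:15-12:00, 12:15-13:45, 15:30-18:00 (invert busy blocks within the working day).
Kavya and Ugo can make the full 14:45-15:45 slot — that's 2.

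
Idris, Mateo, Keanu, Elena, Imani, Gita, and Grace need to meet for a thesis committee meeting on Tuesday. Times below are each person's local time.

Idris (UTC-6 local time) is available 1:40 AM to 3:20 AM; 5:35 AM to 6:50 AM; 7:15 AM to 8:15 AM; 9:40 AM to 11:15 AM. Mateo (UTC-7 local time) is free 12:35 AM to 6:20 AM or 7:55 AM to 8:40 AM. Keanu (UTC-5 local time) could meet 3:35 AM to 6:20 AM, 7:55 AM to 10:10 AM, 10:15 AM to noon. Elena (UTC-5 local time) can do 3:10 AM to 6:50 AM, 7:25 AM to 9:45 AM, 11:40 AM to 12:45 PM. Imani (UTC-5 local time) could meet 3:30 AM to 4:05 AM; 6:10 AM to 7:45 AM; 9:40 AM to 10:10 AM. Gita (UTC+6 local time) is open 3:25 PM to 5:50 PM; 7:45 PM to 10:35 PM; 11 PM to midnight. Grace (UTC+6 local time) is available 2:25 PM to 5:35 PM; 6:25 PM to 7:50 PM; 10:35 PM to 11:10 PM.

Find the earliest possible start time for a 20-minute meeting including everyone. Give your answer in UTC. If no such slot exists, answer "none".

none

Idris in UTC: 07:40-09:20, 11:35-12:50, 13:15-14:15, 15:40-17:15 (add 6h to convert from UTC-6).
Mateo in UTC: 07:35-13:20, 14:55-15:40 (add 7h to convert from UTC-7).
Keanu in UTC: 08:35-11:20, 12:55-15:10, 15:15-17:00 (add 5h to convert from UTC-5).
Elena in UTC: 08:10-11:50, 12:25-14:45, 16:40-17:45 (add 5h to convert from UTC-5).
Imani in UTC: 08:30-09:05, 11:10-12:45, 14:40-15:10 (add 5h to convert from UTC-5).
Gita in UTC: 09:25-11:50, 13:45-16:35, 17:00-18:00 (subtract 6h to convert from UTC+6).
Grace in UTC: 08:25-11:35, 12:25-13:50, 16:35-17:10 (subtract 6h to convert from UTC+6).
Idris ∩ Mateo: 07:40-09:20, 11:35-12:50, 13:15-13:20.
Idris ∩ Mateo ∩ Keanu: 08:35-09:20, 13:15-13:20.
Idris ∩ Mateo ∩ Keanu ∩ Elena: 08:35-09:20, 13:15-13:20.
Idris ∩ Mateo ∩ Keanu ∩ Elena ∩ Imani: 08:35-09:05.
Idris ∩ Mateo ∩ Keanu ∩ Elena ∩ Imani ∩ Gita: ∅.
Idris ∩ Mateo ∩ Keanu ∩ Elena ∩ Imani ∩ Gita ∩ Grace: ∅.
There is no time when everyone is free.
No common window is at least 20 minutes long.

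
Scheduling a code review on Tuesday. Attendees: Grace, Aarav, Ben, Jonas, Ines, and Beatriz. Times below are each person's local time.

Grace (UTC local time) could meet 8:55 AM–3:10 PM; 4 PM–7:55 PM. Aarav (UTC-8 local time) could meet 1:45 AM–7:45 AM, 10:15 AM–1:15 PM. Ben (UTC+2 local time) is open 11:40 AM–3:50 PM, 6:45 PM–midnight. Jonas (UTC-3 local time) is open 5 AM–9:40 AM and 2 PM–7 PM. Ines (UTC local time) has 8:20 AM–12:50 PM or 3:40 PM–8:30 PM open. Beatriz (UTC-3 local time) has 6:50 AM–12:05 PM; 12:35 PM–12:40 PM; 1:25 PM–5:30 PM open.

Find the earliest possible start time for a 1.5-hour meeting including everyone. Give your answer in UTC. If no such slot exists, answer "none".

09:50

Grace in UTC: 08:55-15:10, 16:00-19:55.
Aarav in UTC: 09:45-15:45, 18:15-21:15 (add 8h to convert from UTC-8).
Ben in UTC: 09:40-13:50, 16:45-22:00 (subtract 2h to convert from UTC+2).
Jonas in UTC: 08:00-12:40, 17:00-22:00 (add 3h to convert from UTC-3).
Ines in UTC: 08:20-12:50, 15:40-20:30.
Beatriz in UTC: 09:50-15:05, 15:35-15:40, 16:25-20:30 (add 3h to convert from UTC-3).
Grace ∩ Aarav: 09:45-15:10, 18:15-19:55.
Grace ∩ Aarav ∩ Ben: 09:45-13:50, 18:15-19:55.
Grace ∩ Aarav ∩ Ben ∩ Jonas: 09:45-12:40, 18:15-19:55.
Grace ∩ Aarav ∩ Ben ∩ Jonas ∩ Ines: 09:45-12:40, 18:15-19:55.
Grace ∩ Aarav ∩ Ben ∩ Jonas ∩ Ines ∩ Beatriz: 09:50-12:40, 18:15-19:55.
The first common window of at least 90 minutes is 09:50-12:40, so the earliest start is 09:50.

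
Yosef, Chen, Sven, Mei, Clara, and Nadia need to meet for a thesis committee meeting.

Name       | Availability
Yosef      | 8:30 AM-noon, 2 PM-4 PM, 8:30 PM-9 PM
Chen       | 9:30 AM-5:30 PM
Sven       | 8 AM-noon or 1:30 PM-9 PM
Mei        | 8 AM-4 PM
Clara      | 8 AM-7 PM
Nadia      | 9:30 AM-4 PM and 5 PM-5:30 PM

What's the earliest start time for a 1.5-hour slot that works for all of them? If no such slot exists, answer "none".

09:30

Yosef ∩ Chen: 09:30-12:00, 14:00-16:00.
Yosef ∩ Chen ∩ Sven: 09:30-12:00, 14:00-16:00.
Yosef ∩ Chen ∩ Sven ∩ Mei: 09:30-12:00, 14:00-16:00.
Yosef ∩ Chen ∩ Sven ∩ Mei ∩ Clara: 09:30-12:00, 14:00-16:00.
Yosef ∩ Chen ∩ Sven ∩ Mei ∩ Clara ∩ Nadia: 09:30-12:00, 14:00-16:00.
The first common window of at least 90 minutes is 09:30-12:00, so the earliest start is 09:30.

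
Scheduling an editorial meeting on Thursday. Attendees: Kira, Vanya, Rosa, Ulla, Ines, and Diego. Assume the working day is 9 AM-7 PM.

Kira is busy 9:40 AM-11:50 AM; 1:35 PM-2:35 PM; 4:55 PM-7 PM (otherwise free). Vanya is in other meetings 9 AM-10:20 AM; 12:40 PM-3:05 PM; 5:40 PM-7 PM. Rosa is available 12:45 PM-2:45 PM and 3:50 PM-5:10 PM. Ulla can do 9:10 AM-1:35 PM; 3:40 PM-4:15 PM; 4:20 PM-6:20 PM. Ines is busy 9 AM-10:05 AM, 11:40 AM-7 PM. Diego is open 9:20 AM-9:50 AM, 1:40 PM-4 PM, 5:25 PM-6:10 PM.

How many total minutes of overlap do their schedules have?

Kira free: 09:00-09:40, 11:50-13:35, 14:35-16:55 (invert busy blocks within the working day).
Vanya free: 10:20-12:40, 15:05-17:40 (invert busy blocks within the working day).
Rosa free: 12:45-14:45, 15:50-17:10.
Ulla free: 09:10-13:35, 15:40-16:15, 16:20-18:20.
Ines free: 10:05-11:40 (invert busy blocks within the working day).
Diego free: 09:20-09:50, 13:40-16:00, 17:25-18:10.
Kira ∩ Vanya: 11:50-12:40, 15:05-16:55.
Kira ∩ Vanya ∩ Rosa: 15:50-16:55.
Kira ∩ Vanya ∩ Rosa ∩ Ulla: 15:50-16:15, 16:20-16:55.
Kira ∩ Vanya ∩ Rosa ∩ Ulla ∩ Ines: ∅.
Kira ∩ Vanya ∩ Rosa ∩ Ulla ∩ Ines ∩ Diego: ∅.
There is no time when everyone is free.
There is no common window, so the total is 0 minutes.

0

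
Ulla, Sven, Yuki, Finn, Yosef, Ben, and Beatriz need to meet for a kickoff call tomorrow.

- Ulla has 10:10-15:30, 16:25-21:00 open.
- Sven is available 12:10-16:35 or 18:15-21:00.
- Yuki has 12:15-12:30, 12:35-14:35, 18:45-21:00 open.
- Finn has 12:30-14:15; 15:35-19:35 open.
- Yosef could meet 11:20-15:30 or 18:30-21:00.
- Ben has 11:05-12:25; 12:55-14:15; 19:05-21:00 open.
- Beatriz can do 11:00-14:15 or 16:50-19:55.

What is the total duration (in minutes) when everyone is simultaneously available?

Ulla ∩ Sven: 12:10-15:30, 16:25-16:35, 18:15-21:00.
Ulla ∩ Sven ∩ Yuki: 12:15-12:30, 12:35-14:35, 18:45-21:00.
Ulla ∩ Sven ∩ Yuki ∩ Finn: 12:35-14:15, 18:45-19:35.
Ulla ∩ Sven ∩ Yuki ∩ Finn ∩ Yosef: 12:35-14:15, 18:45-19:35.
Ulla ∩ Sven ∩ Yuki ∩ Finn ∩ Yosef ∩ Ben: 12:55-14:15, 19:05-19:35.
Ulla ∩ Sven ∩ Yuki ∩ Finn ∩ Yosef ∩ Ben ∩ Beatriz: 12:55-14:15, 19:05-19:35.
Those are the intersection windows.
Summing the common windows: 80 + 30 = 110 minutes.

110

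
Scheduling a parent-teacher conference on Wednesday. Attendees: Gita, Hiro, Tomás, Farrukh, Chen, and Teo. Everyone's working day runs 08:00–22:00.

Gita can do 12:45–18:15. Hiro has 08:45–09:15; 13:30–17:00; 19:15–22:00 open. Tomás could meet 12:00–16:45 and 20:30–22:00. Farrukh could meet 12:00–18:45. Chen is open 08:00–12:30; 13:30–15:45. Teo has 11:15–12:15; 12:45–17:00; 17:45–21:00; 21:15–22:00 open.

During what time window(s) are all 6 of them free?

13:30-15:45

Gita ∩ Hiro: 13:30-17:00.
Gita ∩ Hiro ∩ Tomás: 13:30-16:45.
Gita ∩ Hiro ∩ Tomás ∩ Farrukh: 13:30-16:45.
Gita ∩ Hiro ∩ Tomás ∩ Farrukh ∩ Chen: 13:30-15:45.
Gita ∩ Hiro ∩ Tomás ∩ Farrukh ∩ Chen ∩ Teo: 13:30-15:45.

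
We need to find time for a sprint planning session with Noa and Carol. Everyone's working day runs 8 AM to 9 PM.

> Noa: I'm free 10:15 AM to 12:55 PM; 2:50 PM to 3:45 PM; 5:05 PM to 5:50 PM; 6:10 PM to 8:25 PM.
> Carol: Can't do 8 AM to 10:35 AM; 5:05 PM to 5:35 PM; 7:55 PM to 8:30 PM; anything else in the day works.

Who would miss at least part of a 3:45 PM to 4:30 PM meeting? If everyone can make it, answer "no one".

Noa free: 10:15-12:55, 14:50-15:45, 17:05-17:50, 18:10-20:25.
Carol free: 10:35-17:05, 17:35-19:55, 20:30-21:00 (invert busy blocks within the working day).
Noa: not fully free for 15:45-16:30. Carol: free for 15:45-16:30.

Noa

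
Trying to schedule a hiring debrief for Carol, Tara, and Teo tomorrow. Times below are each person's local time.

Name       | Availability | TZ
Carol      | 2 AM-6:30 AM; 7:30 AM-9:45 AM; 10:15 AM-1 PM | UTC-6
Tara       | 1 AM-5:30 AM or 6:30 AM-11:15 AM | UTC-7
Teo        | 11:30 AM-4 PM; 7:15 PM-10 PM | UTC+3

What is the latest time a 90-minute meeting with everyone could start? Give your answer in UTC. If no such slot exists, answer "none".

16:45

Carol in UTC: 08:00-12:30, 13:30-15:45, 16:15-19:00 (add 6h to convert from UTC-6).
Tara in UTC: 08:00-12:30, 13:30-18:15 (add 7h to convert from UTC-7).
Teo in UTC: 08:30-13:00, 16:15-19:00 (subtract 3h to convert from UTC+3).
Carol ∩ Tara: 08:00-12:30, 13:30-15:45, 16:15-18:15.
Carol ∩ Tara ∩ Teo: 08:30-12:30, 16:15-18:15.
The last common window of at least 90 minutes is 16:15-18:15; a 90-minute meeting can start as late as 16:45 and still end by 18:15.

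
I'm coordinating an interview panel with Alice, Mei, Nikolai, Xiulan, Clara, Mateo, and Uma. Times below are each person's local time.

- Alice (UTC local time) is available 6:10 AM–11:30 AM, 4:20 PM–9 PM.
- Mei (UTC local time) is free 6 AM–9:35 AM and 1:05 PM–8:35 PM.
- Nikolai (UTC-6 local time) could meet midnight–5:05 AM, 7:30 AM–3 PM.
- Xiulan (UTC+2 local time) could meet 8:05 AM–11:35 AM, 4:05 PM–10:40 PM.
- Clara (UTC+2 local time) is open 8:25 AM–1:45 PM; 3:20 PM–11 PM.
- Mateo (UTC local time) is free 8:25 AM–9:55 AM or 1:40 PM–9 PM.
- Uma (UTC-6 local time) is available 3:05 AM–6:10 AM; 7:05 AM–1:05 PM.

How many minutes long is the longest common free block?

165

Alice in UTC: 06:10-11:30, 16:20-21:00.
Mei in UTC: 06:00-09:35, 13:05-20:35.
Nikolai in UTC: 06:00-11:05, 13:30-21:00 (add 6h to convert from UTC-6).
Xiulan in UTC: 06:05-09:35, 14:05-20:40 (subtract 2h to convert from UTC+2).
Clara in UTC: 06:25-11:45, 13:20-21:00 (subtract 2h to convert from UTC+2).
Mateo in UTC: 08:25-09:55, 13:40-21:00.
Uma in UTC: 09:05-12:10, 13:05-19:05 (add 6h to convert from UTC-6).
Alice ∩ Mei: 06:10-09:35, 16:20-20:35.
Alice ∩ Mei ∩ Nikolai: 06:10-09:35, 16:20-20:35.
Alice ∩ Mei ∩ Nikolai ∩ Xiulan: 06:10-09:35, 16:20-20:35.
Alice ∩ Mei ∩ Nikolai ∩ Xiulan ∩ Clara: 06:25-09:35, 16:20-20:35.
Alice ∩ Mei ∩ Nikolai ∩ Xiulan ∩ Clara ∩ Mateo: 08:25-09:35, 16:20-20:35.
Alice ∩ Mei ∩ Nikolai ∩ Xiulan ∩ Clara ∩ Mateo ∩ Uma: 09:05-09:35, 16:20-19:05.
The longest is 16:20-19:05 at 165 minutes.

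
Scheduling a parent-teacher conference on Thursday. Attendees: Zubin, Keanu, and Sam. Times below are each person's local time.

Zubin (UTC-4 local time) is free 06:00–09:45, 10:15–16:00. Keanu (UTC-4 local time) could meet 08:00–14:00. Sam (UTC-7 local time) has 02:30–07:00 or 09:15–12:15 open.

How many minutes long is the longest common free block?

105

Zubin in UTC: 10:00-13:45, 14:15-20:00 (add 4h to convert from UTC-4).
Keanu in UTC: 12:00-18:00 (add 4h to convert from UTC-4).
Sam in UTC: 09:30-14:00, 16:15-19:15 (add 7h to convert from UTC-7).
Zubin ∩ Keanu: 12:00-13:45, 14:15-18:00.
Zubin ∩ Keanu ∩ Sam: 12:00-13:45, 16:15-18:00.
So the common availability across everyone is 12:00-13:45, 16:15-18:00.
The longest is 12:00-13:45 at 105 minutes.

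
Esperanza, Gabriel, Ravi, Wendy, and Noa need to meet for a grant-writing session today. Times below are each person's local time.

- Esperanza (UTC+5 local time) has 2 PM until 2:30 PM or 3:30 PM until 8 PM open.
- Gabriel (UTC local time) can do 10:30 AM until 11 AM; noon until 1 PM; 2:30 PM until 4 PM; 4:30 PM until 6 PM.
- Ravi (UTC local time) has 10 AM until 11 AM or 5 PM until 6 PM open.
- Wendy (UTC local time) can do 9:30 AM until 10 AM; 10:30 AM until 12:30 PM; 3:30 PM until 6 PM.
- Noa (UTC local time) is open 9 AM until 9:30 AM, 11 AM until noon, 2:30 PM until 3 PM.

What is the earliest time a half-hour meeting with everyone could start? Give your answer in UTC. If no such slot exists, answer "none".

Esperanza in UTC: 09:00-09:30, 10:30-15:00 (subtract 5h to convert from UTC+5).
Gabriel in UTC: 10:30-11:00, 12:00-13:00, 14:30-16:00, 16:30-18:00.
Ravi in UTC: 10:00-11:00, 17:00-18:00.
Wendy in UTC: 09:30-10:00, 10:30-12:30, 15:30-18:00.
Noa in UTC: 09:00-09:30, 11:00-12:00, 14:30-15:00.
Esperanza ∩ Gabriel: 10:30-11:00, 12:00-13:00, 14:30-15:00.
Esperanza ∩ Gabriel ∩ Ravi: 10:30-11:00.
Esperanza ∩ Gabriel ∩ Ravi ∩ Wendy: 10:30-11:00.
Esperanza ∩ Gabriel ∩ Ravi ∩ Wendy ∩ Noa: ∅.
There is no time when everyone is free.
No common window is at least 30 minutes long.

none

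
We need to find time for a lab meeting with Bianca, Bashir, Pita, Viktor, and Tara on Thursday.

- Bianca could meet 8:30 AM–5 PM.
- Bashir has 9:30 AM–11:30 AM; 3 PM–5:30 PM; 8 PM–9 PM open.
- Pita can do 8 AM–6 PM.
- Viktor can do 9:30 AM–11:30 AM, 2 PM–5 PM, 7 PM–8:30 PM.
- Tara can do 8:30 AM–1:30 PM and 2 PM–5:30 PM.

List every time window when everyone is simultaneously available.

09:30-11:30, 15:00-17:00

Bianca ∩ Bashir: 09:30-11:30, 15:00-17:00.
Bianca ∩ Bashir ∩ Pita: 09:30-11:30, 15:00-17:00.
Bianca ∩ Bashir ∩ Pita ∩ Viktor: 09:30-11:30, 15:00-17:00.
Bianca ∩ Bashir ∩ Pita ∩ Viktor ∩ Tara: 09:30-11:30, 15:00-17:00.
So the common availability across everyone is 09:30-11:30, 15:00-17:00.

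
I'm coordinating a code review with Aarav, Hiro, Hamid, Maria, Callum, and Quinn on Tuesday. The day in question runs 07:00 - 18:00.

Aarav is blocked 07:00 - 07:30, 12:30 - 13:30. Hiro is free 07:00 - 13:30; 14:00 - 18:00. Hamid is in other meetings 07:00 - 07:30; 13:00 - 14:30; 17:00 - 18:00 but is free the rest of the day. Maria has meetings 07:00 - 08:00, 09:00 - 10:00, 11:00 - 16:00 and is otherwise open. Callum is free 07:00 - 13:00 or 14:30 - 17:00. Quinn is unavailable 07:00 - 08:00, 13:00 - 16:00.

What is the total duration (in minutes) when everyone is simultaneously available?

Aarav free: 07:30-12:30, 13:30-18:00 (invert busy blocks within the working day).
Hiro free: 07:00-13:30, 14:00-18:00.
Hamid free: 07:30-13:00, 14:30-17:00 (invert busy blocks within the working day).
Maria free: 08:00-09:00, 10:00-11:00, 16:00-18:00 (invert busy blocks within the working day).
Callum free: 07:00-13:00, 14:30-17:00.
Quinn free: 08:00-13:00, 16:00-18:00 (invert busy blocks within the working day).
Aarav ∩ Hiro: 07:30-12:30, 14:00-18:00.
Aarav ∩ Hiro ∩ Hamid: 07:30-12:30, 14:30-17:00.
Aarav ∩ Hiro ∩ Hamid ∩ Maria: 08:00-09:00, 10:00-11:00, 16:00-17:00.
Aarav ∩ Hiro ∩ Hamid ∩ Maria ∩ Callum: 08:00-09:00, 10:00-11:00, 16:00-17:00.
Aarav ∩ Hiro ∩ Hamid ∩ Maria ∩ Callum ∩ Quinn: 08:00-09:00, 10:00-11:00, 16:00-17:00.
Those are the intersection windows.
Summing the common windows: 60 + 60 + 60 = 180 minutes.

180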